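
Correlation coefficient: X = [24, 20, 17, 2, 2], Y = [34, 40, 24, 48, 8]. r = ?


Mean X = 13.0000, Mean Y = 30.8000
SD X = 9.252027, SD Y = 13.833293
Cov = 26.800000
r = 26.800000/(9.252027*13.833293) = 0.2094

r = 0.2094


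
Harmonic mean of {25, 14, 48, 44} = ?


Sum of reciprocals = 1/25 + 1/14 + 1/48 + 1/44 = 0.154989
HM = 4/0.154989 = 25.8083

HM = 25.8083


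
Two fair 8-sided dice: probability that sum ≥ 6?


Total outcomes = 8×8 = 64
Favorable (sum ≥ 6): 54
P = 54/64 = 0.8438

P = 0.8438


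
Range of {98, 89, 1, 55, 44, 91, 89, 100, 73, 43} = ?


Max = 100, Min = 1
Range = 100 - 1 = 99

Range = 99


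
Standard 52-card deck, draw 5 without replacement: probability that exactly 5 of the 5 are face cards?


Hypergeometric: P(X=5) = C(12,5)·C(40,0) / C(52,5)
= 792 × 1 / 2598960
= 792/2598960 = 0.0003

P = 0.0003


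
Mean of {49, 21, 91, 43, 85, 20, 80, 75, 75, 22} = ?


Sum = 49 + 21 + 91 + 43 + 85 + 20 + 80 + 75 + 75 + 22 = 561
n = 10
Mean = 561/10 = 56.1000

Mean = 56.1000


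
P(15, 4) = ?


P(15,4) = 15!/11!
= 1307674368000/39916800
= 32760

P(15,4) = 32760


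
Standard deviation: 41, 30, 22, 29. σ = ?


Mean = 30.5000
Variance = 46.2500
SD = sqrt(46.2500) = 6.8007

SD = 6.8007


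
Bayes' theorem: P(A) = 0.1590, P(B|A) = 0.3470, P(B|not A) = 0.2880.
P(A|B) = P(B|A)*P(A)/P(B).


P(B) = P(B|A)*P(A) + P(B|A')*P(A')
= 0.3470*0.1590 + 0.2880*0.8410
= 0.055173 + 0.242208 = 0.297381
P(A|B) = 0.055173/0.297381 = 0.1855

P(A|B) = 0.1855


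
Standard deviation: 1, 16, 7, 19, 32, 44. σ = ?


Mean = 19.8333
Variance = 211.1389
SD = sqrt(211.1389) = 14.5306

SD = 14.5306


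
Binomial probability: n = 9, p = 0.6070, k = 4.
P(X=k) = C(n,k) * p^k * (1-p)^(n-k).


C(9,4) = 126
p^4 = 0.135755
(1-p)^5 = 0.009375
P = 126 * 0.135755 * 0.009375 = 0.1604

P(X=4) = 0.1604


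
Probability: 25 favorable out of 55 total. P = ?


P = 25/55 = 0.4545

P = 0.4545


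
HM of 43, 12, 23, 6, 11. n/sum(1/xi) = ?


Sum of reciprocals = 1/43 + 1/12 + 1/23 + 1/6 + 1/11 = 0.407643
HM = 5/0.407643 = 12.2656

HM = 12.2656


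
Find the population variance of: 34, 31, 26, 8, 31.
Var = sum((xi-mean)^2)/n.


Mean = 26.0000
Squared deviations: 64.0000, 25.0000, 0, 324.0000, 25.0000
Sum = 438.0000
Variance = 438.0000/5 = 87.6000

Variance = 87.6000


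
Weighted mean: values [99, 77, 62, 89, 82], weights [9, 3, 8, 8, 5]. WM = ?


Numerator = 99*9 + 77*3 + 62*8 + 89*8 + 82*5 = 2740
Denominator = 9 + 3 + 8 + 8 + 5 = 33
WM = 2740/33 = 83.0303

WM = 83.0303


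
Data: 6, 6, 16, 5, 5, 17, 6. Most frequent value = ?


Frequencies: 5:2, 6:3, 16:1, 17:1
Max frequency = 3
Mode = 6

Mode = 6


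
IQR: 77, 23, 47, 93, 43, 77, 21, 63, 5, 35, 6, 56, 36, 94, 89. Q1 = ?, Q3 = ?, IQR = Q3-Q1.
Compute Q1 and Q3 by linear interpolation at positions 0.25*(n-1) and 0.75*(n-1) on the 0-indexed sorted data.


Sorted: 5, 6, 21, 23, 35, 36, 43, 47, 56, 63, 77, 77, 89, 93, 94
Q1 (25th %ile) = 29.0000
Q3 (75th %ile) = 77.0000
IQR = 77.0000 - 29.0000 = 48.0000

IQR = 48.0000


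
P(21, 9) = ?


P(21,9) = 21!/12!
= 51090942171709440000/479001600
= 106661318400

P(21,9) = 106661318400


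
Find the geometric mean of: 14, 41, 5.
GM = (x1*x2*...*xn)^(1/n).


Product = 14 × 41 × 5 = 2870
GM = 2870^(1/3) = 14.2111

GM = 14.2111


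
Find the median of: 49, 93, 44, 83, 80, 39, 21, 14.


Sorted: 14, 21, 39, 44, 49, 80, 83, 93
n = 8 (even)
Middle values: 44 and 49
Median = (44+49)/2 = 46.5000

Median = 46.5000


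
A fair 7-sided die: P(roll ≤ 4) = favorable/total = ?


Favorable outcomes (roll ≤ 4): 4
Total outcomes = 7
P = 4/7 = 0.5714

P = 0.5714


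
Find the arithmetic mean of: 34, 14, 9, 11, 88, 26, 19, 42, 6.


Sum = 34 + 14 + 9 + 11 + 88 + 26 + 19 + 42 + 6 = 249
n = 9
Mean = 249/9 = 27.6667

Mean = 27.6667


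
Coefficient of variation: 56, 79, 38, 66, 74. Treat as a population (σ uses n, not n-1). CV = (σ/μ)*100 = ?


Mean = 62.6000
SD = 14.5547
CV = (14.5547/62.6000)*100 = 23.2504%

CV = 23.2504%


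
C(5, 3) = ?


C(5,3) = 5!/(3! × 2!)
= 120/(6 × 2)
= 10

C(5,3) = 10


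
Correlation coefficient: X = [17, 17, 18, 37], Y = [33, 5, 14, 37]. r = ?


Mean X = 22.2500, Mean Y = 22.2500
SD X = 8.525696, SD Y = 13.216940
Cov = 71.687500
r = 71.687500/(8.525696*13.216940) = 0.6362

r = 0.6362


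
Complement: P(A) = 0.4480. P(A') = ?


P(not A) = 1 - 0.4480 = 0.5520

P(not A) = 0.5520


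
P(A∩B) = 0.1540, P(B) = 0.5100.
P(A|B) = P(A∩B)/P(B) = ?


P(A|B) = 0.1540/0.5100 = 0.3020

P(A|B) = 0.3020


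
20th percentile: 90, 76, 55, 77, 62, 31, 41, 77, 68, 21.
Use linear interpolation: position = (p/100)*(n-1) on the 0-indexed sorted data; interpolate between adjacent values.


Sorted: 21, 31, 41, 55, 62, 68, 76, 77, 77, 90
n = 10
Index = 20/100 * 9 = 1.8000
Lower = data[1] = 31, Upper = data[2] = 41
P20 = 31 + 0.8000*(10) = 39.0000

P20 = 39.0000


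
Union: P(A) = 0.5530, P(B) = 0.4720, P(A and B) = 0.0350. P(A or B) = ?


P(A∪B) = 0.5530 + 0.4720 - 0.0350
= 1.0250 - 0.0350
= 0.9900

P(A∪B) = 0.9900


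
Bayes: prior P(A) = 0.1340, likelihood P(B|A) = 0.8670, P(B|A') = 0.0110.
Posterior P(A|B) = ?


P(B) = P(B|A)*P(A) + P(B|A')*P(A')
= 0.8670*0.1340 + 0.0110*0.8660
= 0.116178 + 0.009526 = 0.125704
P(A|B) = 0.116178/0.125704 = 0.9242

P(A|B) = 0.9242


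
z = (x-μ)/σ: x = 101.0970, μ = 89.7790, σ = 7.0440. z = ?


z = (101.0970 - 89.7790)/7.0440
= 11.3180/7.0440
= 1.6068

z = 1.6068


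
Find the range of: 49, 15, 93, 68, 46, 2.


Max = 93, Min = 2
Range = 93 - 2 = 91

Range = 91


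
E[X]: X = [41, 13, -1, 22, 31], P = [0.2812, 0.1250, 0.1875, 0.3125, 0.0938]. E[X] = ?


E[X] = 41*0.2812 + 13*0.1250 - 1*0.1875 + 22*0.3125 + 31*0.0938
= 11.5292 + 1.6250 - 0.1875 + 6.8750 + 2.9078
= 22.7495

E[X] = 22.7495


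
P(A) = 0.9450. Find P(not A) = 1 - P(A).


P(not A) = 1 - 0.9450 = 0.0550

P(not A) = 0.0550


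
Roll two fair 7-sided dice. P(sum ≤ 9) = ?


Total outcomes = 7×7 = 49
Favorable (sum ≤ 9): 34
P = 34/49 = 0.6939

P = 0.6939


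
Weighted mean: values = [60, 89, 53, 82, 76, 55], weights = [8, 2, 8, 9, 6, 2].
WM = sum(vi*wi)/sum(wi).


Numerator = 60*8 + 89*2 + 53*8 + 82*9 + 76*6 + 55*2 = 2386
Denominator = 8 + 2 + 8 + 9 + 6 + 2 = 35
WM = 2386/35 = 68.1714

WM = 68.1714


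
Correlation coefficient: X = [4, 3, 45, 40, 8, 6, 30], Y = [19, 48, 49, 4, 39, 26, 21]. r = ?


Mean X = 19.4286, Mean Y = 29.4286
SD X = 16.935653, SD Y = 15.388838
Cov = -45.612245
r = -45.612245/(16.935653*15.388838) = -0.1750

r = -0.1750


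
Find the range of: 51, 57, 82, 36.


Max = 82, Min = 36
Range = 82 - 36 = 46

Range = 46


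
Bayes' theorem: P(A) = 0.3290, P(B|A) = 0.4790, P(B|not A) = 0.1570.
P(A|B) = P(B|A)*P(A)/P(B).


P(B) = P(B|A)*P(A) + P(B|A')*P(A')
= 0.4790*0.3290 + 0.1570*0.6710
= 0.157591 + 0.105347 = 0.262938
P(A|B) = 0.157591/0.262938 = 0.5993

P(A|B) = 0.5993


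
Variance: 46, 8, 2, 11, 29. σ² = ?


Mean = 19.2000
Squared deviations: 718.2400, 125.4400, 295.8400, 67.2400, 96.0400
Sum = 1302.8000
Variance = 1302.8000/5 = 260.5600

Variance = 260.5600


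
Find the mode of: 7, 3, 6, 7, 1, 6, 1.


Frequencies: 1:2, 3:1, 6:2, 7:2
Max frequency = 2
Mode = 1, 6, 7

Mode = 1, 6, 7


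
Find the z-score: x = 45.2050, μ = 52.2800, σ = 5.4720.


z = (45.2050 - 52.2800)/5.4720
= -7.0750/5.4720
= -1.2929

z = -1.2929


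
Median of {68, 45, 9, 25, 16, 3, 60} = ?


Sorted: 3, 9, 16, 25, 45, 60, 68
n = 7 (odd)
Middle value = 25

Median = 25


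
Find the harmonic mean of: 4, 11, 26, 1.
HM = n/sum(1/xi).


Sum of reciprocals = 1/4 + 1/11 + 1/26 + 1/1 = 1.379371
HM = 4/1.379371 = 2.8999

HM = 2.8999


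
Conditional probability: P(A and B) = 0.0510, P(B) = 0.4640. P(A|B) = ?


P(A|B) = 0.0510/0.4640 = 0.1099

P(A|B) = 0.1099


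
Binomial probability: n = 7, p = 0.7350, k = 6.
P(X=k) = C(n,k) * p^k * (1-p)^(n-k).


C(7,6) = 7
p^6 = 0.157661
(1-p)^1 = 0.265000
P = 7 * 0.157661 * 0.265000 = 0.2925

P(X=6) = 0.2925


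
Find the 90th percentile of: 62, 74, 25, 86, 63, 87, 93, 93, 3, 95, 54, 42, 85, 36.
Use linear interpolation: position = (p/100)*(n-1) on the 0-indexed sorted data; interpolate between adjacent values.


Sorted: 3, 25, 36, 42, 54, 62, 63, 74, 85, 86, 87, 93, 93, 95
n = 14
Index = 90/100 * 13 = 11.7000
Lower = data[11] = 93, Upper = data[12] = 93
P90 = 93 + 0.7000*(0) = 93.0000

P90 = 93.0000


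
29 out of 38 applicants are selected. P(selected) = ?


P = 29/38 = 0.7632

P = 0.7632


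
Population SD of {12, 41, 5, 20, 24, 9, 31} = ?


Mean = 20.2857
Variance = 141.0612
SD = sqrt(141.0612) = 11.8769

SD = 11.8769


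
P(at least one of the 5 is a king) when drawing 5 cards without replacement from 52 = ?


P(at least one) = 1 - P(none)
P(none) = (48/52) × (47/51) × (46/50) × (45/49) × (44/48) = 0.658842
P(at least one) = 1 - 0.658842 = 0.3412

P = 0.3412


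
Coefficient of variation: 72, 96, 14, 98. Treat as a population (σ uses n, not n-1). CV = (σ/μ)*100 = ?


Mean = 70.0000
SD = 33.9116
CV = (33.9116/70.0000)*100 = 48.4452%

CV = 48.4452%


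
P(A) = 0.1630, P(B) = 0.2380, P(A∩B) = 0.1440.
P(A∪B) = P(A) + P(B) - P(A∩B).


P(A∪B) = 0.1630 + 0.2380 - 0.1440
= 0.4010 - 0.1440
= 0.2570

P(A∪B) = 0.2570


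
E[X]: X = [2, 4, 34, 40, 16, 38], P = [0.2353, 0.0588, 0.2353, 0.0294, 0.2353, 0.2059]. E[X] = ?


E[X] = 2*0.2353 + 4*0.0588 + 34*0.2353 + 40*0.0294 + 16*0.2353 + 38*0.2059
= 0.4706 + 0.2352 + 8.0002 + 1.1760 + 3.7648 + 7.8242
= 21.4710

E[X] = 21.4710


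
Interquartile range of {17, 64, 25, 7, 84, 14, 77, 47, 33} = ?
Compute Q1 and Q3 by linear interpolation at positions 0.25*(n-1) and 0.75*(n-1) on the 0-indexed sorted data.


Sorted: 7, 14, 17, 25, 33, 47, 64, 77, 84
Q1 (25th %ile) = 17.0000
Q3 (75th %ile) = 64.0000
IQR = 64.0000 - 17.0000 = 47.0000

IQR = 47.0000


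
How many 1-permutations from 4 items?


P(4,1) = 4!/3!
= 24/6
= 4

P(4,1) = 4


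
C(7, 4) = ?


C(7,4) = 7!/(4! × 3!)
= 5040/(24 × 6)
= 35

C(7,4) = 35


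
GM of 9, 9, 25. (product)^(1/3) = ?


Product = 9 × 9 × 25 = 2025
GM = 2025^(1/3) = 12.6515

GM = 12.6515


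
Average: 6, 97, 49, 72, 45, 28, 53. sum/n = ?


Sum = 6 + 97 + 49 + 72 + 45 + 28 + 53 = 350
n = 7
Mean = 350/7 = 50.0000

Mean = 50.0000


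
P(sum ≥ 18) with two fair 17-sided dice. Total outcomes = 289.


Total outcomes = 17×17 = 289
Favorable (sum ≥ 18): 153
P = 153/289 = 0.5294

P = 0.5294


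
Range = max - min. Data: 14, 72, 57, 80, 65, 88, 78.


Max = 88, Min = 14
Range = 88 - 14 = 74

Range = 74


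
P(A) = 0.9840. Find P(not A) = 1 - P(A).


P(not A) = 1 - 0.9840 = 0.0160

P(not A) = 0.0160


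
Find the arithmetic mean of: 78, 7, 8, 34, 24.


Sum = 78 + 7 + 8 + 34 + 24 = 151
n = 5
Mean = 151/5 = 30.2000

Mean = 30.2000


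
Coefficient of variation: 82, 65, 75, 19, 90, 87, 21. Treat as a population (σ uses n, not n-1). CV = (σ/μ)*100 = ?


Mean = 62.7143
SD = 28.0648
CV = (28.0648/62.7143)*100 = 44.7502%

CV = 44.7502%


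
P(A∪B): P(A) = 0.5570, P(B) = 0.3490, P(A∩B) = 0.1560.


P(A∪B) = 0.5570 + 0.3490 - 0.1560
= 0.9060 - 0.1560
= 0.7500

P(A∪B) = 0.7500


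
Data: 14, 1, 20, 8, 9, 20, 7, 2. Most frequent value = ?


Frequencies: 1:1, 2:1, 7:1, 8:1, 9:1, 14:1, 20:2
Max frequency = 2
Mode = 20

Mode = 20


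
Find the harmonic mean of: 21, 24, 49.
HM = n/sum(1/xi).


Sum of reciprocals = 1/21 + 1/24 + 1/49 = 0.109694
HM = 3/0.109694 = 27.3488

HM = 27.3488


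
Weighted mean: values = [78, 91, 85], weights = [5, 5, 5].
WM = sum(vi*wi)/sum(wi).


Numerator = 78*5 + 91*5 + 85*5 = 1270
Denominator = 5 + 5 + 5 = 15
WM = 1270/15 = 84.6667

WM = 84.6667


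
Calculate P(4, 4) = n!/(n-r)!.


P(4,4) = 4!/0!
= 24/1
= 24

P(4,4) = 24


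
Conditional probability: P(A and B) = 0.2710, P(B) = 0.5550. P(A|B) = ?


P(A|B) = 0.2710/0.5550 = 0.4883

P(A|B) = 0.4883


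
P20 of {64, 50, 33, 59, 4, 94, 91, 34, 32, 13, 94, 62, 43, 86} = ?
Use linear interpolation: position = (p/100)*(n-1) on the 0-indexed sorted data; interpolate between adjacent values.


Sorted: 4, 13, 32, 33, 34, 43, 50, 59, 62, 64, 86, 91, 94, 94
n = 14
Index = 20/100 * 13 = 2.6000
Lower = data[2] = 32, Upper = data[3] = 33
P20 = 32 + 0.6000*(1) = 32.6000

P20 = 32.6000


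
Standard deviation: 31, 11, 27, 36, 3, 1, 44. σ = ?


Mean = 21.8571
Variance = 244.1224
SD = sqrt(244.1224) = 15.6244

SD = 15.6244


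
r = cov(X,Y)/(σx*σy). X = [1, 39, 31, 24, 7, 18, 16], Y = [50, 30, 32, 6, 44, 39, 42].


Mean X = 19.4286, Mean Y = 34.7143
SD X = 12.222428, SD Y = 13.338604
Cov = -97.591837
r = -97.591837/(12.222428*13.338604) = -0.5986

r = -0.5986


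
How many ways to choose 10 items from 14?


C(14,10) = 14!/(10! × 4!)
= 87178291200/(3628800 × 24)
= 1001

C(14,10) = 1001


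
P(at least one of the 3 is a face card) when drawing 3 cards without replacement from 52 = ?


P(at least one) = 1 - P(none)
P(none) = (40/52) × (39/51) × (38/50) = 0.447059
P(at least one) = 1 - 0.447059 = 0.5529

P = 0.5529


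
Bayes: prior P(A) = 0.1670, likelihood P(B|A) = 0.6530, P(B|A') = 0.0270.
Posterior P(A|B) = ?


P(B) = P(B|A)*P(A) + P(B|A')*P(A')
= 0.6530*0.1670 + 0.0270*0.8330
= 0.109051 + 0.022491 = 0.131542
P(A|B) = 0.109051/0.131542 = 0.8290

P(A|B) = 0.8290


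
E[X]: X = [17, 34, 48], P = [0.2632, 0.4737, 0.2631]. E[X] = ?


E[X] = 17*0.2632 + 34*0.4737 + 48*0.2631
= 4.4744 + 16.1058 + 12.6288
= 33.2090

E[X] = 33.2090


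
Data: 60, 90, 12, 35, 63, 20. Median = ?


Sorted: 12, 20, 35, 60, 63, 90
n = 6 (even)
Middle values: 35 and 60
Median = (35+60)/2 = 47.5000

Median = 47.5000


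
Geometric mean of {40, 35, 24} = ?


Product = 40 × 35 × 24 = 33600
GM = 33600^(1/3) = 32.2686

GM = 32.2686


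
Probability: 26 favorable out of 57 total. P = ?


P = 26/57 = 0.4561

P = 0.4561


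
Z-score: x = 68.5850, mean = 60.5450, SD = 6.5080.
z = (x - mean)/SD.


z = (68.5850 - 60.5450)/6.5080
= 8.0400/6.5080
= 1.2354

z = 1.2354


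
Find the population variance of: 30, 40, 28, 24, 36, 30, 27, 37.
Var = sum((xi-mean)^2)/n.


Mean = 31.5000
Squared deviations: 2.2500, 72.2500, 12.2500, 56.2500, 20.2500, 2.2500, 20.2500, 30.2500
Sum = 216.0000
Variance = 216.0000/8 = 27.0000

Variance = 27.0000


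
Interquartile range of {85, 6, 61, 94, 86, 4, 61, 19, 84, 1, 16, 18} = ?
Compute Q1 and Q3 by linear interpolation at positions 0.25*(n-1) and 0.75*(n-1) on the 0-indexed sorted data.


Sorted: 1, 4, 6, 16, 18, 19, 61, 61, 84, 85, 86, 94
Q1 (25th %ile) = 13.5000
Q3 (75th %ile) = 84.2500
IQR = 84.2500 - 13.5000 = 70.7500

IQR = 70.7500


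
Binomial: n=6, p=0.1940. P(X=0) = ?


C(6,0) = 1
p^0 = 1.000000
(1-p)^6 = 0.274164
P = 1 * 1.000000 * 0.274164 = 0.2742

P(X=0) = 0.2742


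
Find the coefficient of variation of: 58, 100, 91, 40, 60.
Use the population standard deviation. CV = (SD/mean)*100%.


Mean = 69.8000
SD = 22.2926
CV = (22.2926/69.8000)*100 = 31.9378%

CV = 31.9378%


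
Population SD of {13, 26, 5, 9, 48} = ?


Mean = 20.2000
Variance = 242.9600
SD = sqrt(242.9600) = 15.5872

SD = 15.5872


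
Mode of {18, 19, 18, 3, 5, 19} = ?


Frequencies: 3:1, 5:1, 18:2, 19:2
Max frequency = 2
Mode = 18, 19

Mode = 18, 19


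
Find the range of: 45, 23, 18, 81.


Max = 81, Min = 18
Range = 81 - 18 = 63

Range = 63


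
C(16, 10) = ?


C(16,10) = 16!/(10! × 6!)
= 20922789888000/(3628800 × 720)
= 8008

C(16,10) = 8008


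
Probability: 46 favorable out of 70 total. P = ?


P = 46/70 = 0.6571

P = 0.6571


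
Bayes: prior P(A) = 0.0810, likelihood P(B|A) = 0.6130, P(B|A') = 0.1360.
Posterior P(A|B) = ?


P(B) = P(B|A)*P(A) + P(B|A')*P(A')
= 0.6130*0.0810 + 0.1360*0.9190
= 0.049653 + 0.124984 = 0.174637
P(A|B) = 0.049653/0.174637 = 0.2843

P(A|B) = 0.2843


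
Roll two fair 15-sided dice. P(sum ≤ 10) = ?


Total outcomes = 15×15 = 225
Favorable (sum ≤ 10): 45
P = 45/225 = 0.2000

P = 0.2000


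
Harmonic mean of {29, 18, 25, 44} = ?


Sum of reciprocals = 1/29 + 1/18 + 1/25 + 1/44 = 0.152766
HM = 4/0.152766 = 26.1839

HM = 26.1839


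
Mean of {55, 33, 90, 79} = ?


Sum = 55 + 33 + 90 + 79 = 257
n = 4
Mean = 257/4 = 64.2500

Mean = 64.2500


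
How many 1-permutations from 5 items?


P(5,1) = 5!/4!
= 120/24
= 5

P(5,1) = 5


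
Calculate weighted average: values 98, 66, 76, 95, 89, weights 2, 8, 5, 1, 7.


Numerator = 98*2 + 66*8 + 76*5 + 95*1 + 89*7 = 1822
Denominator = 2 + 8 + 5 + 1 + 7 = 23
WM = 1822/23 = 79.2174

WM = 79.2174


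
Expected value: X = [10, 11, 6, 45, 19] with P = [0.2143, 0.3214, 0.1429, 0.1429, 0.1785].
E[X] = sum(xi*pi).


E[X] = 10*0.2143 + 11*0.3214 + 6*0.1429 + 45*0.1429 + 19*0.1785
= 2.1430 + 3.5354 + 0.8574 + 6.4305 + 3.3915
= 16.3578

E[X] = 16.3578


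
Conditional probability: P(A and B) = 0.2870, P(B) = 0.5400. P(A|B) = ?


P(A|B) = 0.2870/0.5400 = 0.5315

P(A|B) = 0.5315


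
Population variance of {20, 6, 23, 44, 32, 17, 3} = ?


Mean = 20.7143
Squared deviations: 0.5102, 216.5102, 5.2245, 542.2245, 127.3673, 13.7959, 313.7959
Sum = 1219.4286
Variance = 1219.4286/7 = 174.2041

Variance = 174.2041


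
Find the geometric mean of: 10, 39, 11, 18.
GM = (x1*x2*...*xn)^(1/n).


Product = 10 × 39 × 11 × 18 = 77220
GM = 77220^(1/4) = 16.6699

GM = 16.6699


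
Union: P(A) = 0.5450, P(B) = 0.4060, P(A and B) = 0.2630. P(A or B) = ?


P(A∪B) = 0.5450 + 0.4060 - 0.2630
= 0.9510 - 0.2630
= 0.6880

P(A∪B) = 0.6880


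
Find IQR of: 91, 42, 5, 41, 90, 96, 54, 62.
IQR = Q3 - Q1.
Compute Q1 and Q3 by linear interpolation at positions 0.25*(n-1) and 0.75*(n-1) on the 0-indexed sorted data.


Sorted: 5, 41, 42, 54, 62, 90, 91, 96
Q1 (25th %ile) = 41.7500
Q3 (75th %ile) = 90.2500
IQR = 90.2500 - 41.7500 = 48.5000

IQR = 48.5000


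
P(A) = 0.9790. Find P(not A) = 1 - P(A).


P(not A) = 1 - 0.9790 = 0.0210

P(not A) = 0.0210


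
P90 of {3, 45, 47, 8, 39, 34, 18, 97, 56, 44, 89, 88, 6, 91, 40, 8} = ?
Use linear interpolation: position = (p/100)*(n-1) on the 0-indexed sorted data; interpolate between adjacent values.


Sorted: 3, 6, 8, 8, 18, 34, 39, 40, 44, 45, 47, 56, 88, 89, 91, 97
n = 16
Index = 90/100 * 15 = 13.5000
Lower = data[13] = 89, Upper = data[14] = 91
P90 = 89 + 0.5000*(2) = 90.0000

P90 = 90.0000


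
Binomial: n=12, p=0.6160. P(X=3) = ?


C(12,3) = 220
p^3 = 0.233745
(1-p)^9 = 0.000182
P = 220 * 0.233745 * 0.000182 = 0.0093

P(X=3) = 0.0093


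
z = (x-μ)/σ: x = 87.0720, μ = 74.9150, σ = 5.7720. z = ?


z = (87.0720 - 74.9150)/5.7720
= 12.1570/5.7720
= 2.1062

z = 2.1062


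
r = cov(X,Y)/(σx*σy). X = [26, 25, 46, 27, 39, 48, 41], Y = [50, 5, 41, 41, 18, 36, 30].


Mean X = 36.0000, Mean Y = 31.5714
SD X = 9.102590, SD Y = 14.291427
Cov = 17.428571
r = 17.428571/(9.102590*14.291427) = 0.1340

r = 0.1340


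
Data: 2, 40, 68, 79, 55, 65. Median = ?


Sorted: 2, 40, 55, 65, 68, 79
n = 6 (even)
Middle values: 55 and 65
Median = (55+65)/2 = 60.0000

Median = 60.0000


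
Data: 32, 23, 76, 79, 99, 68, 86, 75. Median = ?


Sorted: 23, 32, 68, 75, 76, 79, 86, 99
n = 8 (even)
Middle values: 75 and 76
Median = (75+76)/2 = 75.5000

Median = 75.5000


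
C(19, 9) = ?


C(19,9) = 19!/(9! × 10!)
= 121645100408832000/(362880 × 3628800)
= 92378

C(19,9) = 92378


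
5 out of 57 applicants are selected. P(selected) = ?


P = 5/57 = 0.0877

P = 0.0877


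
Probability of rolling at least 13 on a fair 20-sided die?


Favorable outcomes (roll ≥ 13): 8
Total outcomes = 20
P = 8/20 = 0.4000

P = 0.4000


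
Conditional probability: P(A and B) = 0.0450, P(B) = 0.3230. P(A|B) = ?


P(A|B) = 0.0450/0.3230 = 0.1393

P(A|B) = 0.1393


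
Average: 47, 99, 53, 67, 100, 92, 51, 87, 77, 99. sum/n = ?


Sum = 47 + 99 + 53 + 67 + 100 + 92 + 51 + 87 + 77 + 99 = 772
n = 10
Mean = 772/10 = 77.2000

Mean = 77.2000


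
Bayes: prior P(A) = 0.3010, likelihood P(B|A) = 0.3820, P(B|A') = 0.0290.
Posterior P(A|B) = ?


P(B) = P(B|A)*P(A) + P(B|A')*P(A')
= 0.3820*0.3010 + 0.0290*0.6990
= 0.114982 + 0.020271 = 0.135253
P(A|B) = 0.114982/0.135253 = 0.8501

P(A|B) = 0.8501


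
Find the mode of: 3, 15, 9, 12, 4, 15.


Frequencies: 3:1, 4:1, 9:1, 12:1, 15:2
Max frequency = 2
Mode = 15

Mode = 15


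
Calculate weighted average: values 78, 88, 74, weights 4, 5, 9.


Numerator = 78*4 + 88*5 + 74*9 = 1418
Denominator = 4 + 5 + 9 = 18
WM = 1418/18 = 78.7778

WM = 78.7778


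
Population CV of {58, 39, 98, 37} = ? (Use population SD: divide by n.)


Mean = 58.0000
SD = 24.5051
CV = (24.5051/58.0000)*100 = 42.2502%

CV = 42.2502%


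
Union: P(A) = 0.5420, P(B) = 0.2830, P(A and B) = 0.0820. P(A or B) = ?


P(A∪B) = 0.5420 + 0.2830 - 0.0820
= 0.8250 - 0.0820
= 0.7430

P(A∪B) = 0.7430


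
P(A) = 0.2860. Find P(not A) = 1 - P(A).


P(not A) = 1 - 0.2860 = 0.7140

P(not A) = 0.7140


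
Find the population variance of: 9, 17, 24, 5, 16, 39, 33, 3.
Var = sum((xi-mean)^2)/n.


Mean = 18.2500
Squared deviations: 85.5625, 1.5625, 33.0625, 175.5625, 5.0625, 430.5625, 217.5625, 232.5625
Sum = 1181.5000
Variance = 1181.5000/8 = 147.6875

Variance = 147.6875


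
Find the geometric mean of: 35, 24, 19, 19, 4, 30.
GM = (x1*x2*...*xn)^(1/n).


Product = 35 × 24 × 19 × 19 × 4 × 30 = 36388800
GM = 36388800^(1/6) = 18.2038

GM = 18.2038


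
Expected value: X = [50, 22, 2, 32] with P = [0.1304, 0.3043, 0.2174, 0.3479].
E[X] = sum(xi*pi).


E[X] = 50*0.1304 + 22*0.3043 + 2*0.2174 + 32*0.3479
= 6.5200 + 6.6946 + 0.4348 + 11.1328
= 24.7822

E[X] = 24.7822


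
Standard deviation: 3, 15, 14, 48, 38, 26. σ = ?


Mean = 24.0000
Variance = 233.0000
SD = sqrt(233.0000) = 15.2643

SD = 15.2643


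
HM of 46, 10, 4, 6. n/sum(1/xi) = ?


Sum of reciprocals = 1/46 + 1/10 + 1/4 + 1/6 = 0.538406
HM = 4/0.538406 = 7.4293

HM = 7.4293


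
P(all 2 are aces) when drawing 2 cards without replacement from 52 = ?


P(all aces) = (4/52) × (3/51)
= 0.0045

P = 0.0045


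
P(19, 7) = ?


P(19,7) = 19!/12!
= 121645100408832000/479001600
= 253955520

P(19,7) = 253955520


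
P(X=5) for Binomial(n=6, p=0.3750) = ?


C(6,5) = 6
p^5 = 0.007416
(1-p)^1 = 0.625000
P = 6 * 0.007416 * 0.625000 = 0.0278

P(X=5) = 0.0278


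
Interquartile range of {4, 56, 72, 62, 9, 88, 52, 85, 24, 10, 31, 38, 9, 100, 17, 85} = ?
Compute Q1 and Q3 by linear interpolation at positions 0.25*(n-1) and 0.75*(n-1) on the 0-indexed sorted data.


Sorted: 4, 9, 9, 10, 17, 24, 31, 38, 52, 56, 62, 72, 85, 85, 88, 100
Q1 (25th %ile) = 15.2500
Q3 (75th %ile) = 75.2500
IQR = 75.2500 - 15.2500 = 60.0000

IQR = 60.0000


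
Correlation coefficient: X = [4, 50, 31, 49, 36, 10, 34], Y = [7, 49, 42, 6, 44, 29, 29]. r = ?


Mean X = 30.5714, Mean Y = 29.4286
SD X = 16.421738, SD Y = 16.061108
Cov = 90.897959
r = 90.897959/(16.421738*16.061108) = 0.3446

r = 0.3446


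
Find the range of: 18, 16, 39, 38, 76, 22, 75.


Max = 76, Min = 16
Range = 76 - 16 = 60

Range = 60


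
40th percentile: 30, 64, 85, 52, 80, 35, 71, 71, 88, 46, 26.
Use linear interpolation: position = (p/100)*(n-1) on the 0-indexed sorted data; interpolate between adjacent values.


Sorted: 26, 30, 35, 46, 52, 64, 71, 71, 80, 85, 88
n = 11
Index = 40/100 * 10 = 4.0000
Lower = data[4] = 52, Upper = data[5] = 64
P40 = 52 + 0*(12) = 52.0000

P40 = 52.0000


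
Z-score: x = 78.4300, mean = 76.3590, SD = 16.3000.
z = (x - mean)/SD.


z = (78.4300 - 76.3590)/16.3000
= 2.0710/16.3000
= 0.1271

z = 0.1271


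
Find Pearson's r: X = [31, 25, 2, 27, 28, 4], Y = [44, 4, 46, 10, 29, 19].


Mean X = 19.5000, Mean Y = 25.3333
SD X = 11.814539, SD Y = 15.912958
Cov = -41.666667
r = -41.666667/(11.814539*15.912958) = -0.2216

r = -0.2216


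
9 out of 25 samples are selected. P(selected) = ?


P = 9/25 = 0.3600

P = 0.3600


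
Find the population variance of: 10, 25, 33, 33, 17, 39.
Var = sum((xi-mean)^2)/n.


Mean = 26.1667
Squared deviations: 261.3611, 1.3611, 46.6944, 46.6944, 84.0278, 164.6944
Sum = 604.8333
Variance = 604.8333/6 = 100.8056

Variance = 100.8056


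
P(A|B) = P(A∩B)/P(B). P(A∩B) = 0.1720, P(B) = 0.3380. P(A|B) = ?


P(A|B) = 0.1720/0.3380 = 0.5089

P(A|B) = 0.5089


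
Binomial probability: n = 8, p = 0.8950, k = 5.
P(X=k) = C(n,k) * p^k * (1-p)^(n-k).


C(8,5) = 56
p^5 = 0.574269
(1-p)^3 = 0.001158
P = 56 * 0.574269 * 0.001158 = 0.0372

P(X=5) = 0.0372


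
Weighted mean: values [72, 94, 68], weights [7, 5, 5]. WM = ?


Numerator = 72*7 + 94*5 + 68*5 = 1314
Denominator = 7 + 5 + 5 = 17
WM = 1314/17 = 77.2941

WM = 77.2941


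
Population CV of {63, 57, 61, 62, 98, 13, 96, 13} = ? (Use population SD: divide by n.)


Mean = 57.8750
SD = 29.8849
CV = (29.8849/57.8750)*100 = 51.6370%

CV = 51.6370%


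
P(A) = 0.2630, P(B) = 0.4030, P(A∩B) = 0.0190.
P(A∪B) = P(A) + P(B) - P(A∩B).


P(A∪B) = 0.2630 + 0.4030 - 0.0190
= 0.6660 - 0.0190
= 0.6470

P(A∪B) = 0.6470


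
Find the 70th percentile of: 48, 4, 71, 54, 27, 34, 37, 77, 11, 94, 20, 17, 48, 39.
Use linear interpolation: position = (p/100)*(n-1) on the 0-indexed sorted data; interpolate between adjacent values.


Sorted: 4, 11, 17, 20, 27, 34, 37, 39, 48, 48, 54, 71, 77, 94
n = 14
Index = 70/100 * 13 = 9.1000
Lower = data[9] = 48, Upper = data[10] = 54
P70 = 48 + 0.1000*(6) = 48.6000

P70 = 48.6000


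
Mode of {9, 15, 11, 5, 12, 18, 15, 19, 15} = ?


Frequencies: 5:1, 9:1, 11:1, 12:1, 15:3, 18:1, 19:1
Max frequency = 3
Mode = 15

Mode = 15


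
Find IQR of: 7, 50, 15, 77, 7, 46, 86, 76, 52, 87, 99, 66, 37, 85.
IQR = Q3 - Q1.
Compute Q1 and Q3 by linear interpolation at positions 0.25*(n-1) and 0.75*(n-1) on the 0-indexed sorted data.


Sorted: 7, 7, 15, 37, 46, 50, 52, 66, 76, 77, 85, 86, 87, 99
Q1 (25th %ile) = 39.2500
Q3 (75th %ile) = 83.0000
IQR = 83.0000 - 39.2500 = 43.7500

IQR = 43.7500


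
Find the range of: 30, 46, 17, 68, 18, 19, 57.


Max = 68, Min = 17
Range = 68 - 17 = 51

Range = 51


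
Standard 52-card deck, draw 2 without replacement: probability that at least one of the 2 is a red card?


P(at least one) = 1 - P(none)
P(none) = (26/52) × (25/51) = 0.245098
P(at least one) = 1 - 0.245098 = 0.7549

P = 0.7549


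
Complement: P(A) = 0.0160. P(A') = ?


P(not A) = 1 - 0.0160 = 0.9840

P(not A) = 0.9840


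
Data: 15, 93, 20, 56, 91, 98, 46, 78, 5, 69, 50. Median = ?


Sorted: 5, 15, 20, 46, 50, 56, 69, 78, 91, 93, 98
n = 11 (odd)
Middle value = 56

Median = 56


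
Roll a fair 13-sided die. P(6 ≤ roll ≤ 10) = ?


Favorable outcomes (6 ≤ roll ≤ 10): 5
Total outcomes = 13
P = 5/13 = 0.3846

P = 0.3846


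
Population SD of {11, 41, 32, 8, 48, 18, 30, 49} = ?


Mean = 29.6250
Variance = 224.7344
SD = sqrt(224.7344) = 14.9911

SD = 14.9911


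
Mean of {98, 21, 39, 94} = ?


Sum = 98 + 21 + 39 + 94 = 252
n = 4
Mean = 252/4 = 63.0000

Mean = 63.0000


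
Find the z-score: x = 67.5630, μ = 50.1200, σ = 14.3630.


z = (67.5630 - 50.1200)/14.3630
= 17.4430/14.3630
= 1.2144

z = 1.2144


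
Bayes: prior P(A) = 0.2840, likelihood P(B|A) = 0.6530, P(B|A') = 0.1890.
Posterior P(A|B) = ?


P(B) = P(B|A)*P(A) + P(B|A')*P(A')
= 0.6530*0.2840 + 0.1890*0.7160
= 0.185452 + 0.135324 = 0.320776
P(A|B) = 0.185452/0.320776 = 0.5781

P(A|B) = 0.5781


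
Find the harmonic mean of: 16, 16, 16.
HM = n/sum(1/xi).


Sum of reciprocals = 1/16 + 1/16 + 1/16 = 0.187500
HM = 3/0.187500 = 16.0000

HM = 16.0000


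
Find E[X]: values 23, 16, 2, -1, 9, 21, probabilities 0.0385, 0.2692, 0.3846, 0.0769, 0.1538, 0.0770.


E[X] = 23*0.0385 + 16*0.2692 + 2*0.3846 - 1*0.0769 + 9*0.1538 + 21*0.0770
= 0.8855 + 4.3072 + 0.7692 - 0.0769 + 1.3842 + 1.6170
= 8.8862

E[X] = 8.8862


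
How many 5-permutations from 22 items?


P(22,5) = 22!/17!
= 1124000727777607680000/355687428096000
= 3160080

P(22,5) = 3160080


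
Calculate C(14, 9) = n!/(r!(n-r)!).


C(14,9) = 14!/(9! × 5!)
= 87178291200/(362880 × 120)
= 2002

C(14,9) = 2002


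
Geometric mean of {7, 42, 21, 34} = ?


Product = 7 × 42 × 21 × 34 = 209916
GM = 209916^(1/4) = 21.4048

GM = 21.4048


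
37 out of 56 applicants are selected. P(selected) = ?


P = 37/56 = 0.6607

P = 0.6607


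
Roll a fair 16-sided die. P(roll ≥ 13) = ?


Favorable outcomes (roll ≥ 13): 4
Total outcomes = 16
P = 4/16 = 0.2500

P = 0.2500


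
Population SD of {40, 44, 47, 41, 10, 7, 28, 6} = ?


Mean = 27.8750
Variance = 272.3594
SD = sqrt(272.3594) = 16.5033

SD = 16.5033


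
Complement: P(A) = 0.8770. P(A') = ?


P(not A) = 1 - 0.8770 = 0.1230

P(not A) = 0.1230


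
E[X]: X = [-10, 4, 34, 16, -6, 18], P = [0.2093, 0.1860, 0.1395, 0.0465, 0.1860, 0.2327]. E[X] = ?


E[X] = -10*0.2093 + 4*0.1860 + 34*0.1395 + 16*0.0465 - 6*0.1860 + 18*0.2327
= -2.0930 + 0.7440 + 4.7430 + 0.7440 - 1.1160 + 4.1886
= 7.2106

E[X] = 7.2106


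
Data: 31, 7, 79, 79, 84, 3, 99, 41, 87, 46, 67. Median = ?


Sorted: 3, 7, 31, 41, 46, 67, 79, 79, 84, 87, 99
n = 11 (odd)
Middle value = 67

Median = 67


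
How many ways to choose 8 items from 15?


C(15,8) = 15!/(8! × 7!)
= 1307674368000/(40320 × 5040)
= 6435

C(15,8) = 6435


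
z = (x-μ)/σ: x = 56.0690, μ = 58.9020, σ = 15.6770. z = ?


z = (56.0690 - 58.9020)/15.6770
= -2.8330/15.6770
= -0.1807

z = -0.1807


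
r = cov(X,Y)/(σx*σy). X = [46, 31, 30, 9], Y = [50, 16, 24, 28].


Mean X = 29.0000, Mean Y = 29.5000
SD X = 13.171940, SD Y = 12.599603
Cov = 86.500000
r = 86.500000/(13.171940*12.599603) = 0.5212

r = 0.5212


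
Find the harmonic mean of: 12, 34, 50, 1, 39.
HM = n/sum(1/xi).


Sum of reciprocals = 1/12 + 1/34 + 1/50 + 1/1 + 1/39 = 1.158386
HM = 5/1.158386 = 4.3164

HM = 4.3164


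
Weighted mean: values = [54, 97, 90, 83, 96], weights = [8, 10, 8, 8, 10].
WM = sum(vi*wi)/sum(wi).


Numerator = 54*8 + 97*10 + 90*8 + 83*8 + 96*10 = 3746
Denominator = 8 + 10 + 8 + 8 + 10 = 44
WM = 3746/44 = 85.1364

WM = 85.1364


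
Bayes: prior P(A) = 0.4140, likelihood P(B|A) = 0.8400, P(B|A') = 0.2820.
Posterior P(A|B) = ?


P(B) = P(B|A)*P(A) + P(B|A')*P(A')
= 0.8400*0.4140 + 0.2820*0.5860
= 0.347760 + 0.165252 = 0.513012
P(A|B) = 0.347760/0.513012 = 0.6779

P(A|B) = 0.6779


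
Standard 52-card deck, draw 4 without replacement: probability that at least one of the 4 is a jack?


P(at least one) = 1 - P(none)
P(none) = (48/52) × (47/51) × (46/50) × (45/49) = 0.718737
P(at least one) = 1 - 0.718737 = 0.2813

P = 0.2813


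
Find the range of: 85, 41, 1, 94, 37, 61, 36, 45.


Max = 94, Min = 1
Range = 94 - 1 = 93

Range = 93


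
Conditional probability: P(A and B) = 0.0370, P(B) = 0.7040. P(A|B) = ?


P(A|B) = 0.0370/0.7040 = 0.0526

P(A|B) = 0.0526


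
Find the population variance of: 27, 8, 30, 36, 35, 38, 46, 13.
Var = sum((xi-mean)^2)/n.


Mean = 29.1250
Squared deviations: 4.5156, 446.2656, 0.7656, 47.2656, 34.5156, 78.7656, 284.7656, 260.0156
Sum = 1156.8750
Variance = 1156.8750/8 = 144.6094

Variance = 144.6094


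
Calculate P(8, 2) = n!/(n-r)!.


P(8,2) = 8!/6!
= 40320/720
= 56

P(8,2) = 56


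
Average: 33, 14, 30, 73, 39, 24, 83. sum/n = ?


Sum = 33 + 14 + 30 + 73 + 39 + 24 + 83 = 296
n = 7
Mean = 296/7 = 42.2857

Mean = 42.2857


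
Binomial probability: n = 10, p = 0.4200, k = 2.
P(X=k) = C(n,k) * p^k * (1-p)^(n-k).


C(10,2) = 45
p^2 = 0.176400
(1-p)^8 = 0.012806
P = 45 * 0.176400 * 0.012806 = 0.1017

P(X=2) = 0.1017


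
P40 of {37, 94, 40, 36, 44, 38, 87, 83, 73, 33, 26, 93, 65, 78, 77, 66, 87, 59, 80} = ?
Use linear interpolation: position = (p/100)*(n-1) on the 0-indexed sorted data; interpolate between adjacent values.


Sorted: 26, 33, 36, 37, 38, 40, 44, 59, 65, 66, 73, 77, 78, 80, 83, 87, 87, 93, 94
n = 19
Index = 40/100 * 18 = 7.2000
Lower = data[7] = 59, Upper = data[8] = 65
P40 = 59 + 0.2000*(6) = 60.2000

P40 = 60.2000


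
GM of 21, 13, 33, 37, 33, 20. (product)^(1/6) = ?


Product = 21 × 13 × 33 × 37 × 33 × 20 = 219999780
GM = 219999780^(1/6) = 24.5699

GM = 24.5699


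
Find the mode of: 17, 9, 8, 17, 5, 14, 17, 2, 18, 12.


Frequencies: 2:1, 5:1, 8:1, 9:1, 12:1, 14:1, 17:3, 18:1
Max frequency = 3
Mode = 17

Mode = 17


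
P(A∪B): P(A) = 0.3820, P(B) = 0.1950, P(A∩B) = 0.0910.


P(A∪B) = 0.3820 + 0.1950 - 0.0910
= 0.5770 - 0.0910
= 0.4860

P(A∪B) = 0.4860


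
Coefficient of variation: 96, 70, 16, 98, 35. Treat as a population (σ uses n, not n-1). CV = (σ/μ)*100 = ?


Mean = 63.0000
SD = 32.7292
CV = (32.7292/63.0000)*100 = 51.9511%

CV = 51.9511%


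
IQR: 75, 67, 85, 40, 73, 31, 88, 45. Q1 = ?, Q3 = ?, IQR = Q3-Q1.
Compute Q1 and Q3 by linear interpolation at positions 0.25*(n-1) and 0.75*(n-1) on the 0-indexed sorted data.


Sorted: 31, 40, 45, 67, 73, 75, 85, 88
Q1 (25th %ile) = 43.7500
Q3 (75th %ile) = 77.5000
IQR = 77.5000 - 43.7500 = 33.7500

IQR = 33.7500


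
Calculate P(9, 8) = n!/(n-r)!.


P(9,8) = 9!/1!
= 362880/1
= 362880

P(9,8) = 362880


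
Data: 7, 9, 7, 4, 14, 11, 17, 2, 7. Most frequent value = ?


Frequencies: 2:1, 4:1, 7:3, 9:1, 11:1, 14:1, 17:1
Max frequency = 3
Mode = 7

Mode = 7


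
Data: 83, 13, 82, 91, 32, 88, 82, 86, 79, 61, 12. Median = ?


Sorted: 12, 13, 32, 61, 79, 82, 82, 83, 86, 88, 91
n = 11 (odd)
Middle value = 82

Median = 82


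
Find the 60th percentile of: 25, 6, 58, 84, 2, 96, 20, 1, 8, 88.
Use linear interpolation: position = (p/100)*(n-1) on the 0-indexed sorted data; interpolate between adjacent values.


Sorted: 1, 2, 6, 8, 20, 25, 58, 84, 88, 96
n = 10
Index = 60/100 * 9 = 5.4000
Lower = data[5] = 25, Upper = data[6] = 58
P60 = 25 + 0.4000*(33) = 38.2000

P60 = 38.2000


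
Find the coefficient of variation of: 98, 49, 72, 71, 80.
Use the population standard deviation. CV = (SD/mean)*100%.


Mean = 74.0000
SD = 15.8114
CV = (15.8114/74.0000)*100 = 21.3667%

CV = 21.3667%


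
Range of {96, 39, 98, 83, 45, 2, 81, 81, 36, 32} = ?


Max = 98, Min = 2
Range = 98 - 2 = 96

Range = 96


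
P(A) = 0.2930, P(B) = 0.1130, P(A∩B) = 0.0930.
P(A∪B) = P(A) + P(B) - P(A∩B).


P(A∪B) = 0.2930 + 0.1130 - 0.0930
= 0.4060 - 0.0930
= 0.3130

P(A∪B) = 0.3130


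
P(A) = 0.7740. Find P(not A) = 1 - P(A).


P(not A) = 1 - 0.7740 = 0.2260

P(not A) = 0.2260


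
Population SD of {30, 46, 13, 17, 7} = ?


Mean = 22.6000
Variance = 193.8400
SD = sqrt(193.8400) = 13.9226

SD = 13.9226


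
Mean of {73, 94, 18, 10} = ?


Sum = 73 + 94 + 18 + 10 = 195
n = 4
Mean = 195/4 = 48.7500

Mean = 48.7500


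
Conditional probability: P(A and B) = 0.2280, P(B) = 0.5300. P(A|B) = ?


P(A|B) = 0.2280/0.5300 = 0.4302

P(A|B) = 0.4302


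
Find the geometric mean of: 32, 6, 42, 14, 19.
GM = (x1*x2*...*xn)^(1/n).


Product = 32 × 6 × 42 × 14 × 19 = 2145024
GM = 2145024^(1/5) = 18.4623

GM = 18.4623


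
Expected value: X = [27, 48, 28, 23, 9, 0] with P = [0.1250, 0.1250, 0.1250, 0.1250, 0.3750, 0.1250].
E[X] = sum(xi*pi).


E[X] = 27*0.1250 + 48*0.1250 + 28*0.1250 + 23*0.1250 + 9*0.3750 + 0*0.1250
= 3.3750 + 6.0000 + 3.5000 + 2.8750 + 3.3750 + 0
= 19.1250

E[X] = 19.1250


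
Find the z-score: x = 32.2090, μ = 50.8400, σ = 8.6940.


z = (32.2090 - 50.8400)/8.6940
= -18.6310/8.6940
= -2.1430

z = -2.1430


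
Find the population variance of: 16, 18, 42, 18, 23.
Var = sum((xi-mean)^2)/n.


Mean = 23.4000
Squared deviations: 54.7600, 29.1600, 345.9600, 29.1600, 0.1600
Sum = 459.2000
Variance = 459.2000/5 = 91.8400

Variance = 91.8400


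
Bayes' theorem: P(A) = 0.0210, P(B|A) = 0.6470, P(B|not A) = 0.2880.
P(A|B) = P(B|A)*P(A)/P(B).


P(B) = P(B|A)*P(A) + P(B|A')*P(A')
= 0.6470*0.0210 + 0.2880*0.9790
= 0.013587 + 0.281952 = 0.295539
P(A|B) = 0.013587/0.295539 = 0.0460

P(A|B) = 0.0460


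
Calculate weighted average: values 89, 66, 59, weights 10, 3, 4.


Numerator = 89*10 + 66*3 + 59*4 = 1324
Denominator = 10 + 3 + 4 = 17
WM = 1324/17 = 77.8824

WM = 77.8824


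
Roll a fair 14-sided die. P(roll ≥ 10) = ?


Favorable outcomes (roll ≥ 10): 5
Total outcomes = 14
P = 5/14 = 0.3571

P = 0.3571


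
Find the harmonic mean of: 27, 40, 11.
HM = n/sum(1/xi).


Sum of reciprocals = 1/27 + 1/40 + 1/11 = 0.152946
HM = 3/0.152946 = 19.6147

HM = 19.6147


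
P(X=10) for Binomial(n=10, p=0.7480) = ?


C(10,10) = 1
p^10 = 0.054830
(1-p)^0 = 1.000000
P = 1 * 0.054830 * 1.000000 = 0.0548

P(X=10) = 0.0548


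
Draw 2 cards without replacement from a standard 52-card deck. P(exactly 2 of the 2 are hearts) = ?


Hypergeometric: P(X=2) = C(13,2)·C(39,0) / C(52,2)
= 78 × 1 / 1326
= 78/1326 = 0.0588

P = 0.0588


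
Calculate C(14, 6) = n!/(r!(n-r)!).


C(14,6) = 14!/(6! × 8!)
= 87178291200/(720 × 40320)
= 3003

C(14,6) = 3003


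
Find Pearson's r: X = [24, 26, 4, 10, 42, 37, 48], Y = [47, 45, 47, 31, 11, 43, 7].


Mean X = 27.2857, Mean Y = 33.0000
SD X = 15.087500, SD Y = 16.035675
Cov = -159.714286
r = -159.714286/(15.087500*16.035675) = -0.6601

r = -0.6601


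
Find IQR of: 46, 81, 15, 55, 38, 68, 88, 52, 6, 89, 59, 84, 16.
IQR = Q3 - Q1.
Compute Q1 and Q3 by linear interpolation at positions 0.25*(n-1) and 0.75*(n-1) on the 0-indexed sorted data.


Sorted: 6, 15, 16, 38, 46, 52, 55, 59, 68, 81, 84, 88, 89
Q1 (25th %ile) = 38.0000
Q3 (75th %ile) = 81.0000
IQR = 81.0000 - 38.0000 = 43.0000

IQR = 43.0000


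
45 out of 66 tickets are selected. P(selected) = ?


P = 45/66 = 0.6818

P = 0.6818


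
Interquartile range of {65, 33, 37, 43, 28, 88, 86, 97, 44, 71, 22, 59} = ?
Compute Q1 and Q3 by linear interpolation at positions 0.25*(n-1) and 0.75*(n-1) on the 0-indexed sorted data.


Sorted: 22, 28, 33, 37, 43, 44, 59, 65, 71, 86, 88, 97
Q1 (25th %ile) = 36.0000
Q3 (75th %ile) = 74.7500
IQR = 74.7500 - 36.0000 = 38.7500

IQR = 38.7500


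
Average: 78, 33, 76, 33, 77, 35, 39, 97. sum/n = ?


Sum = 78 + 33 + 76 + 33 + 77 + 35 + 39 + 97 = 468
n = 8
Mean = 468/8 = 58.5000

Mean = 58.5000


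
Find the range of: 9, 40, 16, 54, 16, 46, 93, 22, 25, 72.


Max = 93, Min = 9
Range = 93 - 9 = 84

Range = 84


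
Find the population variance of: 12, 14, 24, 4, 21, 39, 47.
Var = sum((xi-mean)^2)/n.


Mean = 23.0000
Squared deviations: 121.0000, 81.0000, 1.0000, 361.0000, 4.0000, 256.0000, 576.0000
Sum = 1400.0000
Variance = 1400.0000/7 = 200.0000

Variance = 200.0000


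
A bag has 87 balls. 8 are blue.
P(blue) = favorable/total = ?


P = 8/87 = 0.0920

P = 0.0920


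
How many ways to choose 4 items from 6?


C(6,4) = 6!/(4! × 2!)
= 720/(24 × 2)
= 15

C(6,4) = 15


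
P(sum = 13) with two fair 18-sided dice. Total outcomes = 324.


Total outcomes = 18×18 = 324
Favorable (sum = 13): 12
P = 12/324 = 0.0370

P = 0.0370


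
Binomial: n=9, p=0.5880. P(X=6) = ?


C(9,6) = 84
p^6 = 0.041330
(1-p)^3 = 0.069935
P = 84 * 0.041330 * 0.069935 = 0.2428

P(X=6) = 0.2428


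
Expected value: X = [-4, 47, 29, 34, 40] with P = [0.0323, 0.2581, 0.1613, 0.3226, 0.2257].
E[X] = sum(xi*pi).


E[X] = -4*0.0323 + 47*0.2581 + 29*0.1613 + 34*0.3226 + 40*0.2257
= -0.1292 + 12.1307 + 4.6777 + 10.9684 + 9.0280
= 36.6756

E[X] = 36.6756


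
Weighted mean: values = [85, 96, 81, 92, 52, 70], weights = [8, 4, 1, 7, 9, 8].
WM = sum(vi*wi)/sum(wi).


Numerator = 85*8 + 96*4 + 81*1 + 92*7 + 52*9 + 70*8 = 2817
Denominator = 8 + 4 + 1 + 7 + 9 + 8 = 37
WM = 2817/37 = 76.1351

WM = 76.1351
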